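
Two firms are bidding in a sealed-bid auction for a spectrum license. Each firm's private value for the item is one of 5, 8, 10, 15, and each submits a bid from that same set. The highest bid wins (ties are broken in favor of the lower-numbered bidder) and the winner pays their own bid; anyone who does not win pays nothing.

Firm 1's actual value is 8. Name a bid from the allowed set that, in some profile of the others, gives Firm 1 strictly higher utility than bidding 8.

5

Suppose Firm 2 bids 5.
Bid 8: wins, pays 8, utility 8 - 8 = 0.
Bid 5: wins, pays 5, utility 8 - 5 = 3.
So bidding 5 beats truth here (3 > 0).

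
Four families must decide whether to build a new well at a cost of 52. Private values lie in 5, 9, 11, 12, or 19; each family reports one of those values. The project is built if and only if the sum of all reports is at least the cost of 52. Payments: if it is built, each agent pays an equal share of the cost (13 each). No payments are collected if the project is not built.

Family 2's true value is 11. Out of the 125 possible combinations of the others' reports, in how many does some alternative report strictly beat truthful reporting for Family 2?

15

Others report (5, 19, 19): truth gives -2; report 5 gives 0 > -2. Violating.
Others report (11, 11, 19): truth gives -2; report 5 gives 0 > -2. Violating.
Others report (11, 12, 19): truth gives -2; report 5 gives 0 > -2. Violating.
Others report (11, 19, 11): truth gives -2; report 5 gives 0 > -2. Violating.
Others report (5, 5, 5): truth gives 0; no alternative beats it.
Others report (5, 5, 9): truth gives 0; no alternative beats it.
(Checking all 125 profiles: 15 have a profitable deviation, 110 do not.)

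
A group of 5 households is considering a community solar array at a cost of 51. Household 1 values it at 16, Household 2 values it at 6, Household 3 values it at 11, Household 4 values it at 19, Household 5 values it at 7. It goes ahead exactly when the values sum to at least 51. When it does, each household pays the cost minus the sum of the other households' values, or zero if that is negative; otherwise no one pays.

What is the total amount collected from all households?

22

Total value 59 ≥ cost 51, so it is built.
Household 1: others sum to 43; max(0, 51 - 43) = 8.
Household 2: others sum to 53; max(0, 51 - 53) = 0.
Household 3: others sum to 48; max(0, 51 - 48) = 3.
Household 4: others sum to 40; max(0, 51 - 40) = 11.
Household 5: others sum to 52; max(0, 51 - 52) = 0.
Total collected = 8 + 0 + 3 + 11 + 0 = 22.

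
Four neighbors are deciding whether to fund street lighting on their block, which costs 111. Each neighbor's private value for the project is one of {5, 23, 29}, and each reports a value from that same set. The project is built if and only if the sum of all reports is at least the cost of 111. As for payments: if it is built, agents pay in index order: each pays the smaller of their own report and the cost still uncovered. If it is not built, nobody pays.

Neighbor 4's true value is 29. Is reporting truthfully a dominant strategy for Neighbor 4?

Check each profile of the others' reports and compare truth against every alternative report.
Others report (29, 29, 29): truth gives 5, best alternative gives 0.
Others report (5, 5, 5): truth gives 0, best alternative gives 0.
Others report (5, 5, 23): truth gives 0, best alternative gives 0.
Others report (5, 5, 29): truth gives 0, best alternative gives 0.
Others report (5, 23, 5): truth gives 0, best alternative gives 0.
Others report (5, 23, 23): truth gives 0, best alternative gives 0.
(Remaining 21 profiles checked similarly; truth is weakly best in each.)
In every case the truthful report is at least as good as any alternative, so it is a dominant strategy.

Yes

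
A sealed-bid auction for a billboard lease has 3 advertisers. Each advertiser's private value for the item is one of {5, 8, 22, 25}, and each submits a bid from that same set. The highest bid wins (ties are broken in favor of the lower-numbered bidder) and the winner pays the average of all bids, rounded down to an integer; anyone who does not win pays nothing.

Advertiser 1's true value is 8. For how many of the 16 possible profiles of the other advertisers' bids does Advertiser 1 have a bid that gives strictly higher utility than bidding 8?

Others bid (5, 5): truth gives 2; bid 5 gives 3 > 2. Violating.
Others bid (5, 8): truth gives 1; no alternative beats it.
Others bid (5, 22): truth gives 0; no alternative beats it.
(Checking all 16 profiles: 1 has a profitable deviation, 15 do not.)

1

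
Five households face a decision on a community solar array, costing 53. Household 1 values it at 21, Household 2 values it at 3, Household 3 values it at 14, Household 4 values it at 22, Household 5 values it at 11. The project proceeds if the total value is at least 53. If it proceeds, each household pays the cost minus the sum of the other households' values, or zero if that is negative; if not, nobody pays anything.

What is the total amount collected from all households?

Total value 71 ≥ cost 53, so it is built.
Household 1: others sum to 50; max(0, 53 - 50) = 3.
Household 2: others sum to 68; max(0, 53 - 68) = 0.
Household 3: others sum to 57; max(0, 53 - 57) = 0.
Household 4: others sum to 49; max(0, 53 - 49) = 4.
Household 5: others sum to 60; max(0, 53 - 60) = 0.
Total collected = 3 + 0 + 0 + 4 + 0 = 7.

7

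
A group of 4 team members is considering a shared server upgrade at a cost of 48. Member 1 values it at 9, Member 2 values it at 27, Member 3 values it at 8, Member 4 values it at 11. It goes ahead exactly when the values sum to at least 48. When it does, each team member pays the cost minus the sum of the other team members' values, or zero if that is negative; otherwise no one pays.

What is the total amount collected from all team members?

27

Total value 55 ≥ cost 48, so it is built.
Member 1: others sum to 46; max(0, 48 - 46) = 2.
Member 2: others sum to 28; max(0, 48 - 28) = 20.
Member 3: others sum to 47; max(0, 48 - 47) = 1.
Member 4: others sum to 44; max(0, 48 - 44) = 4.
Total collected = 2 + 20 + 1 + 4 = 27.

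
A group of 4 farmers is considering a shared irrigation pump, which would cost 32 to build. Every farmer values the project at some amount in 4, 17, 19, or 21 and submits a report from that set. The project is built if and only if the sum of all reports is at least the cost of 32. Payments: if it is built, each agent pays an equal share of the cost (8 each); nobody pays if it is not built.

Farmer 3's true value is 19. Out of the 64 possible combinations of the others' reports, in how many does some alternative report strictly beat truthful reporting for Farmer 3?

Others report (4, 4, 4): truth gives 0; report 21 gives 11 > 0. Violating.
Others report (4, 4, 17): truth gives 11; no alternative beats it.
Others report (4, 4, 19): truth gives 11; no alternative beats it.
(Checking all 64 profiles: 1 has a profitable deviation, 63 do not.)

1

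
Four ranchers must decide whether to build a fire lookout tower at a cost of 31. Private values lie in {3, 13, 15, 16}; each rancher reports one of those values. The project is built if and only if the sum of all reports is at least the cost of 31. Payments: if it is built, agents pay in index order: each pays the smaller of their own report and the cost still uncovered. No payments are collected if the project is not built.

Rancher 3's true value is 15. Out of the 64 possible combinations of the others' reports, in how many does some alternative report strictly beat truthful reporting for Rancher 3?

Others report (3, 3, 13): truth gives 0; report 13 gives 2 > 0. Violating.
Others report (3, 3, 15): truth gives 0; report 13 gives 2 > 0. Violating.
Others report (3, 3, 16): truth gives 0; report 13 gives 2 > 0. Violating.
Others report (3, 13, 3): truth gives 0; report 13 gives 2 > 0. Violating.
Others report (3, 3, 3): truth gives 0; no alternative beats it.
Others report (3, 15, 3): truth gives 2; no alternative beats it.
(Checking all 64 profiles: 27 have a profitable deviation, 37 do not.)

27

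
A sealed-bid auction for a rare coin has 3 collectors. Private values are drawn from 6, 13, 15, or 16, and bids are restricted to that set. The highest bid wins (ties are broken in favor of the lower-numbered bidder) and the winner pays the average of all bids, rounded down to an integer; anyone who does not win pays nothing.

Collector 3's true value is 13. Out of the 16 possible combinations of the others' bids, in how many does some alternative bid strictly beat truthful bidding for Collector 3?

Others bid (6, 13): truth gives 0; bid 15 gives 2 > 0. Violating.
Others bid (6, 15): truth gives 0; bid 16 gives 1 > 0. Violating.
Others bid (13, 6): truth gives 0; bid 15 gives 2 > 0. Violating.
Others bid (15, 6): truth gives 0; bid 16 gives 1 > 0. Violating.
Others bid (6, 6): truth gives 5; no alternative beats it.
Others bid (6, 16): truth gives 0; no alternative beats it.
(Checking all 16 profiles: 4 have a profitable deviation, 12 do not.)

4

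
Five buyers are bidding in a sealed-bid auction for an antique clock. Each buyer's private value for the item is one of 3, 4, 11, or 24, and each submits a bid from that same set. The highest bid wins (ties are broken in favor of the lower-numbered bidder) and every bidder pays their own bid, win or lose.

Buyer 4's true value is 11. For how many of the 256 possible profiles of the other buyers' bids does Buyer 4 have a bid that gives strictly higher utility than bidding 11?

Others bid (3, 3, 3, 3): truth gives 0; bid 4 gives 7 > 0. Violating.
Others bid (3, 3, 3, 4): truth gives 0; bid 4 gives 7 > 0. Violating.
Others bid (3, 3, 3, 24): truth gives -11; bid 3 gives -3 > -11. Violating.
Others bid (3, 3, 4, 24): truth gives -11; bid 3 gives -3 > -11. Violating.
Others bid (3, 3, 3, 11): truth gives 0; no alternative beats it.
Others bid (3, 3, 4, 3): truth gives 0; no alternative beats it.
(Checking all 256 profiles: 234 have a profitable deviation, 22 do not.)

234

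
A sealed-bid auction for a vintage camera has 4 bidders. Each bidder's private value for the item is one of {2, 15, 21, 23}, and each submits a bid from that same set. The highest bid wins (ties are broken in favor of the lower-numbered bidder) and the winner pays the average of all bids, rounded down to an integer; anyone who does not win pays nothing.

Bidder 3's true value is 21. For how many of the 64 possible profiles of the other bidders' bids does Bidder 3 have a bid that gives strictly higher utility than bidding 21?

24

Others bid (2, 2, 2): truth gives 15; bid 15 gives 16 > 15. Violating.
Others bid (2, 2, 15): truth gives 11; bid 15 gives 13 > 11. Violating.
Others bid (2, 2, 23): truth gives 0; bid 23 gives 9 > 0. Violating.
Others bid (2, 15, 23): truth gives 0; bid 23 gives 6 > 0. Violating.
Others bid (2, 2, 21): truth gives 10; no alternative beats it.
Others bid (2, 15, 2): truth gives 11; no alternative beats it.
(Checking all 64 profiles: 24 have a profitable deviation, 40 do not.)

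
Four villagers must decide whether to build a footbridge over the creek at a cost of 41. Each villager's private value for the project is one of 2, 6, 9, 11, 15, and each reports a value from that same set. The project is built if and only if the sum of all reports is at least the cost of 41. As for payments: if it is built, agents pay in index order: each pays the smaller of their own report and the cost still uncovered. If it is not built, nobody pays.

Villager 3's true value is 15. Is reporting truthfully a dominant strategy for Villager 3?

Consider the case where Villager 1 reports 2, Villager 2 reports 15 and Villager 4 reports 15.
Truthful report 15: project built, pays 15, utility 15 - 15 = 0.
Report 9 instead: project built, pays 9, utility 15 - 9 = 6.
Since 6 > 0, reporting 9 is strictly better here, so truthful reporting is not dominant.

No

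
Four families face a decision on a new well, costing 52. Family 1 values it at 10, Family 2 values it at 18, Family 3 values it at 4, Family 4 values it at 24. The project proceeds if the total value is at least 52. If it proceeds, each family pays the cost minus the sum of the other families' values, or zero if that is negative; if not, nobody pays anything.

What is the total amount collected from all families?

40

Total value 56 ≥ cost 52, so it is built.
Family 1: others sum to 46; max(0, 52 - 46) = 6.
Family 2: others sum to 38; max(0, 52 - 38) = 14.
Family 3: others sum to 52; max(0, 52 - 52) = 0.
Family 4: others sum to 32; max(0, 52 - 32) = 20.
Total collected = 6 + 14 + 0 + 20 = 40.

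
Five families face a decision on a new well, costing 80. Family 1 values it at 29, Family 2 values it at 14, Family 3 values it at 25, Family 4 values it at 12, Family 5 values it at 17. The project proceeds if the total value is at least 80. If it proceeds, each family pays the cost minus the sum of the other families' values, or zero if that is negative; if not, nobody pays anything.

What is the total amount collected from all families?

20

Total value 97 ≥ cost 80, so it is built.
Family 1: others sum to 68; max(0, 80 - 68) = 12.
Family 2: others sum to 83; max(0, 80 - 83) = 0.
Family 3: others sum to 72; max(0, 80 - 72) = 8.
Family 4: others sum to 85; max(0, 80 - 85) = 0.
Family 5: others sum to 80; max(0, 80 - 80) = 0.
Total collected = 12 + 0 + 8 + 0 + 0 = 20.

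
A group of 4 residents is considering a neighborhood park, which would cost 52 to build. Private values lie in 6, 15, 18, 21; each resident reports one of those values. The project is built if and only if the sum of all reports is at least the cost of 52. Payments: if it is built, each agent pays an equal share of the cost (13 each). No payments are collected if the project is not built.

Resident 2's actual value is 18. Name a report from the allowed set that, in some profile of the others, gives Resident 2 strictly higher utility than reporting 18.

Suppose Resident 1 reports 6, Resident 3 reports 6 and Resident 4 reports 21.
Report 18: project not built, utility 0.
Report 21: project built, pays 13, utility 18 - 13 = 5.
So reporting 21 beats truth here (5 > 0).

21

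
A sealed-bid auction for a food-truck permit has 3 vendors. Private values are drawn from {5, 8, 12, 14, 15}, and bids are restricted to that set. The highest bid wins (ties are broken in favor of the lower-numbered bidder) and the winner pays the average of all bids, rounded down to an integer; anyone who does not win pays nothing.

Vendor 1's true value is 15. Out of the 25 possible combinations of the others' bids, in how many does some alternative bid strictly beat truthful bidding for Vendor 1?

9

Others bid (5, 5): truth gives 7; bid 5 gives 10 > 7. Violating.
Others bid (5, 8): truth gives 6; bid 8 gives 8 > 6. Violating.
Others bid (5, 12): truth gives 5; bid 12 gives 6 > 5. Violating.
Others bid (8, 5): truth gives 6; bid 8 gives 8 > 6. Violating.
Others bid (5, 14): truth gives 4; no alternative beats it.
Others bid (5, 15): truth gives 4; no alternative beats it.
(Checking all 25 profiles: 9 have a profitable deviation, 16 do not.)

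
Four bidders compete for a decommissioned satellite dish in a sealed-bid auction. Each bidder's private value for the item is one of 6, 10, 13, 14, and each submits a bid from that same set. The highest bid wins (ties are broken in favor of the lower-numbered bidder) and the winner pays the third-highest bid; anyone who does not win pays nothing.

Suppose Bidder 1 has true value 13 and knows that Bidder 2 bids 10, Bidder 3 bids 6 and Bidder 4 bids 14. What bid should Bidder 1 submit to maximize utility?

14

Bid 6: loses, pays 0, utility 0.
Bid 10: loses, pays 0, utility 0.
Bid 13: loses, pays 0, utility 0.
Bid 14: wins, pays 10, utility 13 - 10 = 3.
The best choice is 14 with utility 3.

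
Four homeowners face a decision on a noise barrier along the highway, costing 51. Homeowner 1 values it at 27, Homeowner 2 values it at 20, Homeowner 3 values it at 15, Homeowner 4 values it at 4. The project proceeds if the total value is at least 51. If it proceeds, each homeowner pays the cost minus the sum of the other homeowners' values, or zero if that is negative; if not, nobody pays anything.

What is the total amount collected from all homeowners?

17

Total value 66 ≥ cost 51, so it is built.
Homeowner 1: others sum to 39; max(0, 51 - 39) = 12.
Homeowner 2: others sum to 46; max(0, 51 - 46) = 5.
Homeowner 3: others sum to 51; max(0, 51 - 51) = 0.
Homeowner 4: others sum to 62; max(0, 51 - 62) = 0.
Total collected = 12 + 5 + 0 + 0 = 17.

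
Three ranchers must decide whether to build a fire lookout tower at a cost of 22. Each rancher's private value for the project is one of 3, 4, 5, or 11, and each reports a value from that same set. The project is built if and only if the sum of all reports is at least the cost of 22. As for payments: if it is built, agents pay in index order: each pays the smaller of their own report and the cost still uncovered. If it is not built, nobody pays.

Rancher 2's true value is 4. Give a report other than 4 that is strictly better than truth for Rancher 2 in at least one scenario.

3

Suppose Rancher 1 reports 11 and Rancher 3 reports 11.
Report 4: project built, pays 4, utility 4 - 4 = 0.
Report 3: project built, pays 3, utility 4 - 3 = 1.
So reporting 3 beats truth here (1 > 0).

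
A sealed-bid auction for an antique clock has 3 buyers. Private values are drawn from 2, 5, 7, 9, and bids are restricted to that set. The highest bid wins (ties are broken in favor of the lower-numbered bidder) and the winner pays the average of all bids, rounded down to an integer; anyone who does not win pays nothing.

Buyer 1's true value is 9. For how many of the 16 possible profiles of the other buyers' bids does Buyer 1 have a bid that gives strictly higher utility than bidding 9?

8

Others bid (2, 2): truth gives 5; bid 2 gives 7 > 5. Violating.
Others bid (2, 5): truth gives 4; bid 5 gives 5 > 4. Violating.
Others bid (2, 7): truth gives 3; bid 7 gives 4 > 3. Violating.
Others bid (5, 2): truth gives 4; bid 5 gives 5 > 4. Violating.
Others bid (2, 9): truth gives 3; no alternative beats it.
Others bid (5, 9): truth gives 2; no alternative beats it.
(Checking all 16 profiles: 8 have a profitable deviation, 8 do not.)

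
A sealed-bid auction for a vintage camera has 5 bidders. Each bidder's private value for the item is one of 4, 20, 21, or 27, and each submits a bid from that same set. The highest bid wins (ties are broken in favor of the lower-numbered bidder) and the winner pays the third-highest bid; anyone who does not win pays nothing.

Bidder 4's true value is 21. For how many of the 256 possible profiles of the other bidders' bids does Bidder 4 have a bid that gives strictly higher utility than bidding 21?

32

Others bid (4, 4, 4, 27): truth gives 0; bid 27 gives 17 > 0. Violating.
Others bid (4, 4, 20, 27): truth gives 0; bid 27 gives 1 > 0. Violating.
Others bid (4, 4, 21, 4): truth gives 0; bid 27 gives 17 > 0. Violating.
Others bid (4, 4, 21, 20): truth gives 0; bid 27 gives 1 > 0. Violating.
Others bid (4, 4, 4, 4): truth gives 17; no alternative beats it.
Others bid (4, 4, 4, 20): truth gives 17; no alternative beats it.
(Checking all 256 profiles: 32 have a profitable deviation, 224 do not.)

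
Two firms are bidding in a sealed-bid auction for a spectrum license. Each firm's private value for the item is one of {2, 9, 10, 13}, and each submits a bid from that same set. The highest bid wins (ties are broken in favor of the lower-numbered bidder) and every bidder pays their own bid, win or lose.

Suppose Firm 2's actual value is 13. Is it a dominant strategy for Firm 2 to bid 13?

No

Consider the case where Firm 1 bids 2.
Truthful bid 13: wins, pays 13, utility 13 - 13 = 0.
Bid 9 instead: wins, pays 9, utility 13 - 9 = 4.
Since 4 > 0, bidding 9 is strictly better here, so truthful bidding is not dominant.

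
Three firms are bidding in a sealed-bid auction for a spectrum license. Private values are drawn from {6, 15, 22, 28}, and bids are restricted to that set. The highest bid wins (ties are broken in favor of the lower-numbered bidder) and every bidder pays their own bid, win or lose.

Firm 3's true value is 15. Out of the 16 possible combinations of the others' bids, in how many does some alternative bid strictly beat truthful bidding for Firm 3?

Others bid (6, 15): truth gives -15; bid 6 gives -6 > -15. Violating.
Others bid (6, 22): truth gives -15; bid 6 gives -6 > -15. Violating.
Others bid (6, 28): truth gives -15; bid 6 gives -6 > -15. Violating.
Others bid (15, 6): truth gives -15; bid 6 gives -6 > -15. Violating.
Others bid (6, 6): truth gives 0; no alternative beats it.
(Checking all 16 profiles: 15 have a profitable deviation, 1 does not.)

15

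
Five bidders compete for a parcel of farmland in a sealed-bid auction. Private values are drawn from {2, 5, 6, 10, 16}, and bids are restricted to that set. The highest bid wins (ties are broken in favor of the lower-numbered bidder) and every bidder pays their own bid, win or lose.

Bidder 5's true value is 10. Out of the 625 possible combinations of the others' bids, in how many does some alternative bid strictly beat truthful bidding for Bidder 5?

Others bid (2, 2, 2, 2): truth gives 0; bid 5 gives 5 > 0. Violating.
Others bid (2, 2, 2, 5): truth gives 0; bid 6 gives 4 > 0. Violating.
Others bid (2, 2, 2, 10): truth gives -10; bid 2 gives -2 > -10. Violating.
Others bid (2, 2, 2, 16): truth gives -10; bid 2 gives -2 > -10. Violating.
Others bid (2, 2, 2, 6): truth gives 0; no alternative beats it.
Others bid (2, 2, 5, 6): truth gives 0; no alternative beats it.
(Checking all 625 profiles: 560 have a profitable deviation, 65 do not.)

560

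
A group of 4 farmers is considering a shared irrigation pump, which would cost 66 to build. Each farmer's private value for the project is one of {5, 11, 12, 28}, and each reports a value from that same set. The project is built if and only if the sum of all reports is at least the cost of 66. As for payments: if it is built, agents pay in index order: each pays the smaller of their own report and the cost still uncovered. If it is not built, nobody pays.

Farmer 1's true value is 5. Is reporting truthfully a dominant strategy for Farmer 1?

Check each profile of the others' reports and compare truth against every alternative report.
Others report (5, 28, 28): truth gives 0, best alternative gives -6.
Others report (11, 28, 28): truth gives 0, best alternative gives -6.
Others report (12, 28, 28): truth gives 0, best alternative gives -6.
Others report (28, 5, 28): truth gives 0, best alternative gives -6.
Others report (28, 11, 28): truth gives 0, best alternative gives -6.
Others report (28, 12, 28): truth gives 0, best alternative gives -6.
(Remaining 58 profiles checked similarly; truth is weakly best in each.)
In every case the truthful report is at least as good as any alternative, so it is a dominant strategy.

Yes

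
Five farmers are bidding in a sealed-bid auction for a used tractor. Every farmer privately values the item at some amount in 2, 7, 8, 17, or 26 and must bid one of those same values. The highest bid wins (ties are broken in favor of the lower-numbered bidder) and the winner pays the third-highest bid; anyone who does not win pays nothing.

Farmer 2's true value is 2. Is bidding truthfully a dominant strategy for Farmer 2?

Check each profile of the others' bids and compare truth against every alternative bid.
Others bid (2, 2, 7, 7): truth gives 0, best alternative gives -5.
Others bid (2, 7, 2, 7): truth gives 0, best alternative gives -5.
Others bid (2, 7, 7, 2): truth gives 0, best alternative gives -5.
Others bid (2, 7, 7, 7): truth gives 0, best alternative gives -5.
Others bid (2, 2, 2, 2): truth gives 0, best alternative gives 0.
Others bid (2, 2, 2, 7): truth gives 0, best alternative gives 0.
(Remaining 619 profiles checked similarly; truth is weakly best in each.)
In every case the truthful bid is at least as good as any alternative, so it is a dominant strategy.

Yes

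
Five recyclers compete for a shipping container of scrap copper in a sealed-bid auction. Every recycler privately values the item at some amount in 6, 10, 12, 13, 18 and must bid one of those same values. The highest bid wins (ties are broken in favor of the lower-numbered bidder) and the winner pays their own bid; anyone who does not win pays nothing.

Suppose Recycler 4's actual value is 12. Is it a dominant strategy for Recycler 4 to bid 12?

No

Consider the case where Recycler 1 bids 6, Recycler 2 bids 6, Recycler 3 bids 6 and Recycler 5 bids 6.
Truthful bid 12: wins, pays 12, utility 12 - 12 = 0.
Bid 10 instead: wins, pays 10, utility 12 - 10 = 2.
Since 2 > 0, bidding 10 is strictly better here, so truthful bidding is not dominant.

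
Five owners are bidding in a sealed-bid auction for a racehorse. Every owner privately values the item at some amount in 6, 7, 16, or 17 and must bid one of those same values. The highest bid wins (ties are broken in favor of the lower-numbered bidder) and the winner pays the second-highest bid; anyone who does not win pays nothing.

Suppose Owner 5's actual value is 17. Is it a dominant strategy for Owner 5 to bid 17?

Check each profile of the others' bids and compare truth against every alternative bid.
Others bid (6, 6, 6, 16): truth gives 1, best alternative gives 0.
Others bid (6, 6, 7, 16): truth gives 1, best alternative gives 0.
Others bid (6, 6, 16, 6): truth gives 1, best alternative gives 0.
Others bid (6, 6, 16, 7): truth gives 1, best alternative gives 0.
Others bid (6, 6, 16, 16): truth gives 1, best alternative gives 0.
Others bid (6, 7, 6, 16): truth gives 1, best alternative gives 0.
(Remaining 250 profiles checked similarly; truth is weakly best in each.)
In every case the truthful bid is at least as good as any alternative, so it is a dominant strategy.

Yes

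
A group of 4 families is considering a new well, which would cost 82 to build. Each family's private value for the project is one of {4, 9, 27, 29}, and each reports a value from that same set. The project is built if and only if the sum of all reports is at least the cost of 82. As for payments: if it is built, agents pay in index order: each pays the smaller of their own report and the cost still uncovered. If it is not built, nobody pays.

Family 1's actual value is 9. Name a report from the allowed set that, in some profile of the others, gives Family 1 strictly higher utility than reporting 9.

4

Suppose Family 2 reports 27, Family 3 reports 27 and Family 4 reports 27.
Report 9: project built, pays 9, utility 9 - 9 = 0.
Report 4: project built, pays 4, utility 9 - 4 = 5.
So reporting 4 beats truth here (5 > 0).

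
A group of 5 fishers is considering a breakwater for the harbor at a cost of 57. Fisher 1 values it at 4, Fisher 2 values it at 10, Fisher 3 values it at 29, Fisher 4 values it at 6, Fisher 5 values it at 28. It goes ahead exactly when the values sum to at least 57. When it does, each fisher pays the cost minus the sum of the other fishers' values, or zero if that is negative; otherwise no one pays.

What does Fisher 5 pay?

8

Total value 77 ≥ cost 57, so the project is built.
The other fishers' values sum to 49.
Cost minus that sum is 57 - 49 = 8.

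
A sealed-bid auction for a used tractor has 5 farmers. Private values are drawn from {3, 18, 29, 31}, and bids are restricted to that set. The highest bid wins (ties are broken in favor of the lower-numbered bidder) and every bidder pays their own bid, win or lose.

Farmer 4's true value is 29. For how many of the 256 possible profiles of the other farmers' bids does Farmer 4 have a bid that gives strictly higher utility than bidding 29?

234

Others bid (3, 3, 3, 3): truth gives 0; bid 18 gives 11 > 0. Violating.
Others bid (3, 3, 3, 18): truth gives 0; bid 18 gives 11 > 0. Violating.
Others bid (3, 3, 3, 31): truth gives -29; bid 31 gives -2 > -29. Violating.
Others bid (3, 3, 18, 31): truth gives -29; bid 31 gives -2 > -29. Violating.
Others bid (3, 3, 3, 29): truth gives 0; no alternative beats it.
Others bid (3, 3, 18, 3): truth gives 0; no alternative beats it.
(Checking all 256 profiles: 234 have a profitable deviation, 22 do not.)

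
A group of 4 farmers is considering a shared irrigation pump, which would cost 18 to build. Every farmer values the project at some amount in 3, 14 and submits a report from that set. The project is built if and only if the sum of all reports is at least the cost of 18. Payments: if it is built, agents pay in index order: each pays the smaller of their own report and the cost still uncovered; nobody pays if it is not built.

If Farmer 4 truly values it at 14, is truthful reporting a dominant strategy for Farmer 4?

Yes

Check each profile of the others' reports and compare truth against every alternative report.
Others report (3, 3, 3): truth gives 5, best alternative gives 0.
Others report (3, 3, 14): truth gives 14, best alternative gives 14.
Others report (3, 14, 3): truth gives 14, best alternative gives 14.
Others report (3, 14, 14): truth gives 14, best alternative gives 14.
Others report (14, 3, 3): truth gives 14, best alternative gives 14.
Others report (14, 3, 14): truth gives 14, best alternative gives 14.
(Remaining 2 profiles checked similarly; truth is weakly best in each.)
In every case the truthful report is at least as good as any alternative, so it is a dominant strategy.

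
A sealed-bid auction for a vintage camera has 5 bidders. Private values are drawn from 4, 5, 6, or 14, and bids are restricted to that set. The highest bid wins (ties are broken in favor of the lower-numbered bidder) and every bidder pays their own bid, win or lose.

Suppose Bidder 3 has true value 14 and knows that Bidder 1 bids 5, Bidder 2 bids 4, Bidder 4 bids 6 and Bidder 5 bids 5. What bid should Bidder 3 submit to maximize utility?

6

Bid 4: loses but pays 4, utility -4.
Bid 5: loses but pays 5, utility -5.
Bid 6: wins, pays 6, utility 14 - 6 = 8.
Bid 14: wins, pays 14, utility 14 - 14 = 0.
The best choice is 6 with utility 8.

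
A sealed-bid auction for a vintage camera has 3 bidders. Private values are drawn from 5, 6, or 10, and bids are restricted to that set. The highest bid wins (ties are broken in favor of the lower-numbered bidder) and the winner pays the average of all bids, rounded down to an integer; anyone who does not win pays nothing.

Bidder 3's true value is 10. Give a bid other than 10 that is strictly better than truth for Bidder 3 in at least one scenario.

Suppose Bidder 1 bids 5 and Bidder 2 bids 5.
Bid 10: wins, pays 6, utility 10 - 6 = 4.
Bid 6: wins, pays 5, utility 10 - 5 = 5.
So bidding 6 beats truth here (5 > 4).

6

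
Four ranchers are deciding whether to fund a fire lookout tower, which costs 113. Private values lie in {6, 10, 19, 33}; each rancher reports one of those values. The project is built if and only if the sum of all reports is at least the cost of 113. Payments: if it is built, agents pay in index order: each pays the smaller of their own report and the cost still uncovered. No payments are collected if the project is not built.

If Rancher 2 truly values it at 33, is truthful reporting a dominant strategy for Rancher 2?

Consider the case where Rancher 1 reports 33, Rancher 3 reports 33 and Rancher 4 reports 33.
Truthful report 33: project built, pays 33, utility 33 - 33 = 0.
Report 19 instead: project built, pays 19, utility 33 - 19 = 14.
Since 14 > 0, reporting 19 is strictly better here, so truthful reporting is not dominant.

No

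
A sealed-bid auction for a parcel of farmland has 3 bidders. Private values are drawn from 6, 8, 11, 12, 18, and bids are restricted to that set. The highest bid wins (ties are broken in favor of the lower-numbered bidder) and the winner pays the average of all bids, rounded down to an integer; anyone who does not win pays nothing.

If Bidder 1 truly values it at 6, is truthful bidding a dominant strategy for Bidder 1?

Yes

Check each profile of the others' bids and compare truth against every alternative bid.
Others bid (8, 8): truth gives 0, best alternative gives -2.
Others bid (6, 8): truth gives 0, best alternative gives -1.
Others bid (8, 6): truth gives 0, best alternative gives -1.
Others bid (6, 6): truth gives 0, best alternative gives 0.
Others bid (6, 11): truth gives 0, best alternative gives 0.
Others bid (6, 12): truth gives 0, best alternative gives 0.
(Remaining 19 profiles checked similarly; truth is weakly best in each.)
In every case the truthful bid is at least as good as any alternative, so it is a dominant strategy.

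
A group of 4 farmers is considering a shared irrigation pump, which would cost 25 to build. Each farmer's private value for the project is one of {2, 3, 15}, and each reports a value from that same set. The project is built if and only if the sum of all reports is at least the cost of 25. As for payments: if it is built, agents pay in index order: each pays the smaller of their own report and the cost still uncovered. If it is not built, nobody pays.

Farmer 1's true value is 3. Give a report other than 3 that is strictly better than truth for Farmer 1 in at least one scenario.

Suppose Farmer 2 reports 2, Farmer 3 reports 15 and Farmer 4 reports 15.
Report 3: project built, pays 3, utility 3 - 3 = 0.
Report 2: project built, pays 2, utility 3 - 2 = 1.
So reporting 2 beats truth here (1 > 0).

2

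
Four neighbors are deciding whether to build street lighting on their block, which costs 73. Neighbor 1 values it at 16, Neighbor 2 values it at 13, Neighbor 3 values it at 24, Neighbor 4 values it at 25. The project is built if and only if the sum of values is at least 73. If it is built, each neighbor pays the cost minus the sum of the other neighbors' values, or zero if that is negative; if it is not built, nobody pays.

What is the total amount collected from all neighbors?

Total value 78 ≥ cost 73, so it is built.
Neighbor 1: others sum to 62; max(0, 73 - 62) = 11.
Neighbor 2: others sum to 65; max(0, 73 - 65) = 8.
Neighbor 3: others sum to 54; max(0, 73 - 54) = 19.
Neighbor 4: others sum to 53; max(0, 73 - 53) = 20.
Total collected = 11 + 8 + 19 + 20 = 58.

58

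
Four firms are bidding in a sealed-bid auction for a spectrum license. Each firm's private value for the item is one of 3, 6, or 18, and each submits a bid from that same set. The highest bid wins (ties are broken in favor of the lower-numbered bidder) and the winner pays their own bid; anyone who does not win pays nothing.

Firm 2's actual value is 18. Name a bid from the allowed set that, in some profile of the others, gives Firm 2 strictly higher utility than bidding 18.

Suppose Firm 1 bids 3, Firm 3 bids 3 and Firm 4 bids 3.
Bid 18: wins, pays 18, utility 18 - 18 = 0.
Bid 6: wins, pays 6, utility 18 - 6 = 12.
So bidding 6 beats truth here (12 > 0).

6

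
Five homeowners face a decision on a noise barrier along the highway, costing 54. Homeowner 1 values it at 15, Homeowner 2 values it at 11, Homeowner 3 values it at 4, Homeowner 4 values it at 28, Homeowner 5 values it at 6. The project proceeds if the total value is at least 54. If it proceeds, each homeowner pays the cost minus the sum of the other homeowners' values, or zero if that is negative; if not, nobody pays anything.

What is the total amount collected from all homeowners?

Total value 64 ≥ cost 54, so it is built.
Homeowner 1: others sum to 49; max(0, 54 - 49) = 5.
Homeowner 2: others sum to 53; max(0, 54 - 53) = 1.
Homeowner 3: others sum to 60; max(0, 54 - 60) = 0.
Homeowner 4: others sum to 36; max(0, 54 - 36) = 18.
Homeowner 5: others sum to 58; max(0, 54 - 58) = 0.
Total collected = 5 + 1 + 0 + 18 + 0 = 24.

24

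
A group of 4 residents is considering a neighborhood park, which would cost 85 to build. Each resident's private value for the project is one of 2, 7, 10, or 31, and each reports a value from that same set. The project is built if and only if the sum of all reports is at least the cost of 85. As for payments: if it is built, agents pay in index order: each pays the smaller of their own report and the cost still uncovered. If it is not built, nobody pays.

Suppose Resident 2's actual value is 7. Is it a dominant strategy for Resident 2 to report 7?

No

Consider the case where Resident 1 reports 31, Resident 3 reports 31 and Resident 4 reports 31.
Truthful report 7: project built, pays 7, utility 7 - 7 = 0.
Report 2 instead: project built, pays 2, utility 7 - 2 = 5.
Since 5 > 0, reporting 2 is strictly better here, so truthful reporting is not dominant.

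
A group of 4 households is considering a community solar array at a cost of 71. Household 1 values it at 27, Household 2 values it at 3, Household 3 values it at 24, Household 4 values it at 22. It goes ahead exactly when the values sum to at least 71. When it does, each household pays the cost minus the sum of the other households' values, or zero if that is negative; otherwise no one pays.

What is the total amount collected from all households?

Total value 76 ≥ cost 71, so it is built.
Household 1: others sum to 49; max(0, 71 - 49) = 22.
Household 2: others sum to 73; max(0, 71 - 73) = 0.
Household 3: others sum to 52; max(0, 71 - 52) = 19.
Household 4: others sum to 54; max(0, 71 - 54) = 17.
Total collected = 22 + 0 + 19 + 17 = 58.

58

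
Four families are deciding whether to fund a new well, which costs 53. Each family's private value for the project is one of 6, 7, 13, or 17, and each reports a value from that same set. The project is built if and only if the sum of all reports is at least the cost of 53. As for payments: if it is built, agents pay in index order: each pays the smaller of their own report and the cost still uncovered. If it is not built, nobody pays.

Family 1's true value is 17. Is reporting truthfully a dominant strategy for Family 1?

Consider the case where Family 2 reports 6, Family 3 reports 17 and Family 4 reports 17.
Truthful report 17: project built, pays 17, utility 17 - 17 = 0.
Report 13 instead: project built, pays 13, utility 17 - 13 = 4.
Since 4 > 0, reporting 13 is strictly better here, so truthful reporting is not dominant.

No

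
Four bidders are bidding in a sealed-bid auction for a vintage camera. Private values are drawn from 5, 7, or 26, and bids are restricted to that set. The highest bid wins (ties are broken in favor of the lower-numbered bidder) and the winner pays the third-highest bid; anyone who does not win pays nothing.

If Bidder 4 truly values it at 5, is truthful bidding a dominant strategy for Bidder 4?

Yes

Check each profile of the others' bids and compare truth against every alternative bid.
Others bid (5, 5, 5): truth gives 0, best alternative gives 0.
Others bid (5, 5, 7): truth gives 0, best alternative gives 0.
Others bid (5, 5, 26): truth gives 0, best alternative gives 0.
Others bid (5, 7, 5): truth gives 0, best alternative gives 0.
Others bid (5, 7, 7): truth gives 0, best alternative gives 0.
Others bid (5, 7, 26): truth gives 0, best alternative gives 0.
(Remaining 21 profiles checked similarly; truth is weakly best in each.)
In every case the truthful bid is at least as good as any alternative, so it is a dominant strategy.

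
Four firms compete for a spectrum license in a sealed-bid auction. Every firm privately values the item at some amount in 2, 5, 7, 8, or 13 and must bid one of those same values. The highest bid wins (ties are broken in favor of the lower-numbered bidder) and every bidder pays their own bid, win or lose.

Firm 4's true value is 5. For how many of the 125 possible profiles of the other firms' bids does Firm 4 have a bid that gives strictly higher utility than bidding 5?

Others bid (2, 2, 5): truth gives -5; bid 2 gives -2 > -5. Violating.
Others bid (2, 2, 7): truth gives -5; bid 2 gives -2 > -5. Violating.
Others bid (2, 2, 8): truth gives -5; bid 2 gives -2 > -5. Violating.
Others bid (2, 2, 13): truth gives -5; bid 2 gives -2 > -5. Violating.
Others bid (2, 2, 2): truth gives 0; no alternative beats it.
(Checking all 125 profiles: 124 have a profitable deviation, 1 does not.)

124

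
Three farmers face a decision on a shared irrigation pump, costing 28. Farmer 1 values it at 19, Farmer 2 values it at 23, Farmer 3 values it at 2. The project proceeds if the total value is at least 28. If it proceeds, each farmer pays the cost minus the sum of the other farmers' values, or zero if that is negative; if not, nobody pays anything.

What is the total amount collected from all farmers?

10

Total value 44 ≥ cost 28, so it is built.
Farmer 1: others sum to 25; max(0, 28 - 25) = 3.
Farmer 2: others sum to 21; max(0, 28 - 21) = 7.
Farmer 3: others sum to 42; max(0, 28 - 42) = 0.
Total collected = 3 + 7 + 0 = 10.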